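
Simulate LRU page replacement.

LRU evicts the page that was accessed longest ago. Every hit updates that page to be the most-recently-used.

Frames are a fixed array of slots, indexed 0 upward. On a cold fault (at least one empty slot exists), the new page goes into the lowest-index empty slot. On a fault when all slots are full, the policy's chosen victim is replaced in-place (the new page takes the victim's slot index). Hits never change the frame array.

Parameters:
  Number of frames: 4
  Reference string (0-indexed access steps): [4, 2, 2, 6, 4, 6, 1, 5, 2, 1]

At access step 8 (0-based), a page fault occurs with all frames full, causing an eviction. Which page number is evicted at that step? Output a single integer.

Step 0: ref 4 -> FAULT, frames=[4,-,-,-]
Step 1: ref 2 -> FAULT, frames=[4,2,-,-]
Step 2: ref 2 -> HIT, frames=[4,2,-,-]
Step 3: ref 6 -> FAULT, frames=[4,2,6,-]
Step 4: ref 4 -> HIT, frames=[4,2,6,-]
Step 5: ref 6 -> HIT, frames=[4,2,6,-]
Step 6: ref 1 -> FAULT, frames=[4,2,6,1]
Step 7: ref 5 -> FAULT, evict 2, frames=[4,5,6,1]
Step 8: ref 2 -> FAULT, evict 4, frames=[2,5,6,1]
At step 8: evicted page 4

Answer: 4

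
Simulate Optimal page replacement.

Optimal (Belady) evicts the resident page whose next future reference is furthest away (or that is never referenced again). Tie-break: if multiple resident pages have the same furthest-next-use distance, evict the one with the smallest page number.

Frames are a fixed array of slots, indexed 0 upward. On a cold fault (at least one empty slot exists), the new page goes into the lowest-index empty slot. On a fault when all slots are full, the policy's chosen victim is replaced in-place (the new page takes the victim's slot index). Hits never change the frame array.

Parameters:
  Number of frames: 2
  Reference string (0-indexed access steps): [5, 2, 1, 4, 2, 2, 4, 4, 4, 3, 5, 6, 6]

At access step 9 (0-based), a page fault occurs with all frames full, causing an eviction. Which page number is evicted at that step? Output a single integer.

Answer: 2

Derivation:
Step 0: ref 5 -> FAULT, frames=[5,-]
Step 1: ref 2 -> FAULT, frames=[5,2]
Step 2: ref 1 -> FAULT, evict 5, frames=[1,2]
Step 3: ref 4 -> FAULT, evict 1, frames=[4,2]
Step 4: ref 2 -> HIT, frames=[4,2]
Step 5: ref 2 -> HIT, frames=[4,2]
Step 6: ref 4 -> HIT, frames=[4,2]
Step 7: ref 4 -> HIT, frames=[4,2]
Step 8: ref 4 -> HIT, frames=[4,2]
Step 9: ref 3 -> FAULT, evict 2, frames=[4,3]
At step 9: evicted page 2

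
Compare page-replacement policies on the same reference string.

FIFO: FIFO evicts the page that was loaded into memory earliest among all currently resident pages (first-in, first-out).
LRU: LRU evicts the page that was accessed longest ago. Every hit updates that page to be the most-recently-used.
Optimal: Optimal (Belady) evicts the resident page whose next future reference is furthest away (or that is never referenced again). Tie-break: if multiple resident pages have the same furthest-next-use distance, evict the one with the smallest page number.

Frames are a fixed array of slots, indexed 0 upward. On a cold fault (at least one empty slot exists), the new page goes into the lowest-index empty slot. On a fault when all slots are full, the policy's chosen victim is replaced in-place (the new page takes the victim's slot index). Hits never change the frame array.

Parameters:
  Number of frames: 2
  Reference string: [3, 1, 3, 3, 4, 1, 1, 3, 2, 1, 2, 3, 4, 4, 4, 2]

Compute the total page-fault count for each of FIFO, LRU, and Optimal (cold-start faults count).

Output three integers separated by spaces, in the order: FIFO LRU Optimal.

--- FIFO ---
  step 0: ref 3 -> FAULT, frames=[3,-] (faults so far: 1)
  step 1: ref 1 -> FAULT, frames=[3,1] (faults so far: 2)
  step 2: ref 3 -> HIT, frames=[3,1] (faults so far: 2)
  step 3: ref 3 -> HIT, frames=[3,1] (faults so far: 2)
  step 4: ref 4 -> FAULT, evict 3, frames=[4,1] (faults so far: 3)
  step 5: ref 1 -> HIT, frames=[4,1] (faults so far: 3)
  step 6: ref 1 -> HIT, frames=[4,1] (faults so far: 3)
  step 7: ref 3 -> FAULT, evict 1, frames=[4,3] (faults so far: 4)
  step 8: ref 2 -> FAULT, evict 4, frames=[2,3] (faults so far: 5)
  step 9: ref 1 -> FAULT, evict 3, frames=[2,1] (faults so far: 6)
  step 10: ref 2 -> HIT, frames=[2,1] (faults so far: 6)
  step 11: ref 3 -> FAULT, evict 2, frames=[3,1] (faults so far: 7)
  step 12: ref 4 -> FAULT, evict 1, frames=[3,4] (faults so far: 8)
  step 13: ref 4 -> HIT, frames=[3,4] (faults so far: 8)
  step 14: ref 4 -> HIT, frames=[3,4] (faults so far: 8)
  step 15: ref 2 -> FAULT, evict 3, frames=[2,4] (faults so far: 9)
  FIFO total faults: 9
--- LRU ---
  step 0: ref 3 -> FAULT, frames=[3,-] (faults so far: 1)
  step 1: ref 1 -> FAULT, frames=[3,1] (faults so far: 2)
  step 2: ref 3 -> HIT, frames=[3,1] (faults so far: 2)
  step 3: ref 3 -> HIT, frames=[3,1] (faults so far: 2)
  step 4: ref 4 -> FAULT, evict 1, frames=[3,4] (faults so far: 3)
  step 5: ref 1 -> FAULT, evict 3, frames=[1,4] (faults so far: 4)
  step 6: ref 1 -> HIT, frames=[1,4] (faults so far: 4)
  step 7: ref 3 -> FAULT, evict 4, frames=[1,3] (faults so far: 5)
  step 8: ref 2 -> FAULT, evict 1, frames=[2,3] (faults so far: 6)
  step 9: ref 1 -> FAULT, evict 3, frames=[2,1] (faults so far: 7)
  step 10: ref 2 -> HIT, frames=[2,1] (faults so far: 7)
  step 11: ref 3 -> FAULT, evict 1, frames=[2,3] (faults so far: 8)
  step 12: ref 4 -> FAULT, evict 2, frames=[4,3] (faults so far: 9)
  step 13: ref 4 -> HIT, frames=[4,3] (faults so far: 9)
  step 14: ref 4 -> HIT, frames=[4,3] (faults so far: 9)
  step 15: ref 2 -> FAULT, evict 3, frames=[4,2] (faults so far: 10)
  LRU total faults: 10
--- Optimal ---
  step 0: ref 3 -> FAULT, frames=[3,-] (faults so far: 1)
  step 1: ref 1 -> FAULT, frames=[3,1] (faults so far: 2)
  step 2: ref 3 -> HIT, frames=[3,1] (faults so far: 2)
  step 3: ref 3 -> HIT, frames=[3,1] (faults so far: 2)
  step 4: ref 4 -> FAULT, evict 3, frames=[4,1] (faults so far: 3)
  step 5: ref 1 -> HIT, frames=[4,1] (faults so far: 3)
  step 6: ref 1 -> HIT, frames=[4,1] (faults so far: 3)
  step 7: ref 3 -> FAULT, evict 4, frames=[3,1] (faults so far: 4)
  step 8: ref 2 -> FAULT, evict 3, frames=[2,1] (faults so far: 5)
  step 9: ref 1 -> HIT, frames=[2,1] (faults so far: 5)
  step 10: ref 2 -> HIT, frames=[2,1] (faults so far: 5)
  step 11: ref 3 -> FAULT, evict 1, frames=[2,3] (faults so far: 6)
  step 12: ref 4 -> FAULT, evict 3, frames=[2,4] (faults so far: 7)
  step 13: ref 4 -> HIT, frames=[2,4] (faults so far: 7)
  step 14: ref 4 -> HIT, frames=[2,4] (faults so far: 7)
  step 15: ref 2 -> HIT, frames=[2,4] (faults so far: 7)
  Optimal total faults: 7

Answer: 9 10 7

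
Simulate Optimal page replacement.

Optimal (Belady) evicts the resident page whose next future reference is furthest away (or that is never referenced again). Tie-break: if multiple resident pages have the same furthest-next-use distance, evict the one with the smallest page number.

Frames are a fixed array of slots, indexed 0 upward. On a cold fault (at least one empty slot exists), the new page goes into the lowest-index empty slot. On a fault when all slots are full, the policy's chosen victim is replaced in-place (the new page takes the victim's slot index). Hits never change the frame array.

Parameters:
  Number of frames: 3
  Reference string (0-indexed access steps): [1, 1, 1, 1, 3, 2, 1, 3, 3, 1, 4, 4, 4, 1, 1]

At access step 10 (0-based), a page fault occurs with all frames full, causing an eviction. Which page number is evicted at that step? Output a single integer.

Step 0: ref 1 -> FAULT, frames=[1,-,-]
Step 1: ref 1 -> HIT, frames=[1,-,-]
Step 2: ref 1 -> HIT, frames=[1,-,-]
Step 3: ref 1 -> HIT, frames=[1,-,-]
Step 4: ref 3 -> FAULT, frames=[1,3,-]
Step 5: ref 2 -> FAULT, frames=[1,3,2]
Step 6: ref 1 -> HIT, frames=[1,3,2]
Step 7: ref 3 -> HIT, frames=[1,3,2]
Step 8: ref 3 -> HIT, frames=[1,3,2]
Step 9: ref 1 -> HIT, frames=[1,3,2]
Step 10: ref 4 -> FAULT, evict 2, frames=[1,3,4]
At step 10: evicted page 2

Answer: 2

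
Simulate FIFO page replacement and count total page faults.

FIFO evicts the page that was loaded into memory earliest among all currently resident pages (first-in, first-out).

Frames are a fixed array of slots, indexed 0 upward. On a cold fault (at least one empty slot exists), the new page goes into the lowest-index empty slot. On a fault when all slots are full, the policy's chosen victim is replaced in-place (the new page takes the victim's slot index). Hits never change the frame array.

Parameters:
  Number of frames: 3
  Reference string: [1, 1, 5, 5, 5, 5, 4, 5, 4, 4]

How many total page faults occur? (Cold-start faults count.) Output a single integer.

Step 0: ref 1 → FAULT, frames=[1,-,-]
Step 1: ref 1 → HIT, frames=[1,-,-]
Step 2: ref 5 → FAULT, frames=[1,5,-]
Step 3: ref 5 → HIT, frames=[1,5,-]
Step 4: ref 5 → HIT, frames=[1,5,-]
Step 5: ref 5 → HIT, frames=[1,5,-]
Step 6: ref 4 → FAULT, frames=[1,5,4]
Step 7: ref 5 → HIT, frames=[1,5,4]
Step 8: ref 4 → HIT, frames=[1,5,4]
Step 9: ref 4 → HIT, frames=[1,5,4]
Total faults: 3

Answer: 3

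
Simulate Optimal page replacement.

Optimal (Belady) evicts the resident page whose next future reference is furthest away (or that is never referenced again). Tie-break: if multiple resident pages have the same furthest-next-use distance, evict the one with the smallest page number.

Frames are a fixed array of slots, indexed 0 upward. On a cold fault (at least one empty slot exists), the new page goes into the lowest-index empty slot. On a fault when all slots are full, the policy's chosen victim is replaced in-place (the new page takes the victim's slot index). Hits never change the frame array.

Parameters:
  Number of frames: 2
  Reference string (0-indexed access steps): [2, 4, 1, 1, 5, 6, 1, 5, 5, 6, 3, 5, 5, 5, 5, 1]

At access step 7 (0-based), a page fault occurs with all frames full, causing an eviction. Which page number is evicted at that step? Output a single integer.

Answer: 1

Derivation:
Step 0: ref 2 -> FAULT, frames=[2,-]
Step 1: ref 4 -> FAULT, frames=[2,4]
Step 2: ref 1 -> FAULT, evict 2, frames=[1,4]
Step 3: ref 1 -> HIT, frames=[1,4]
Step 4: ref 5 -> FAULT, evict 4, frames=[1,5]
Step 5: ref 6 -> FAULT, evict 5, frames=[1,6]
Step 6: ref 1 -> HIT, frames=[1,6]
Step 7: ref 5 -> FAULT, evict 1, frames=[5,6]
At step 7: evicted page 1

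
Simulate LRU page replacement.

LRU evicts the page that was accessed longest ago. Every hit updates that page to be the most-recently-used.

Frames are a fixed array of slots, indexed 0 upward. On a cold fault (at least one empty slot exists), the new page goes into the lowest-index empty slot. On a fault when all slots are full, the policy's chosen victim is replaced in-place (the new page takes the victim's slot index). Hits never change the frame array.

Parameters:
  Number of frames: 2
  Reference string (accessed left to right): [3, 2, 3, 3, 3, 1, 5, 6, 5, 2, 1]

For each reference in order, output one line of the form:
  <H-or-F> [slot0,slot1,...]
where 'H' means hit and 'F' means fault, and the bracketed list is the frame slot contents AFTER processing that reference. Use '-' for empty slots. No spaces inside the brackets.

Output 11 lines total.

F [3,-]
F [3,2]
H [3,2]
H [3,2]
H [3,2]
F [3,1]
F [5,1]
F [5,6]
H [5,6]
F [5,2]
F [1,2]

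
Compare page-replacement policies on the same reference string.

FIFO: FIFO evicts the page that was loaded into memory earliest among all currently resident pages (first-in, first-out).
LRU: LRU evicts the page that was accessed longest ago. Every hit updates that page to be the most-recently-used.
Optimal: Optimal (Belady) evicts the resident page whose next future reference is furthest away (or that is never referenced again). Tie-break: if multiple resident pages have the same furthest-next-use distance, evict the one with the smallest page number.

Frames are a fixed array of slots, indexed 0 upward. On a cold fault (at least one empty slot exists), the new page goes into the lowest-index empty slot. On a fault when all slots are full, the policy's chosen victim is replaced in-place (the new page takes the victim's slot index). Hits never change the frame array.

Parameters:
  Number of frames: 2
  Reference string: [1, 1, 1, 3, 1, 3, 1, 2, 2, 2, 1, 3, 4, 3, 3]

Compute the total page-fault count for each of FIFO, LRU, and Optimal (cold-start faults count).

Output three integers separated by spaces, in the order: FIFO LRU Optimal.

--- FIFO ---
  step 0: ref 1 -> FAULT, frames=[1,-] (faults so far: 1)
  step 1: ref 1 -> HIT, frames=[1,-] (faults so far: 1)
  step 2: ref 1 -> HIT, frames=[1,-] (faults so far: 1)
  step 3: ref 3 -> FAULT, frames=[1,3] (faults so far: 2)
  step 4: ref 1 -> HIT, frames=[1,3] (faults so far: 2)
  step 5: ref 3 -> HIT, frames=[1,3] (faults so far: 2)
  step 6: ref 1 -> HIT, frames=[1,3] (faults so far: 2)
  step 7: ref 2 -> FAULT, evict 1, frames=[2,3] (faults so far: 3)
  step 8: ref 2 -> HIT, frames=[2,3] (faults so far: 3)
  step 9: ref 2 -> HIT, frames=[2,3] (faults so far: 3)
  step 10: ref 1 -> FAULT, evict 3, frames=[2,1] (faults so far: 4)
  step 11: ref 3 -> FAULT, evict 2, frames=[3,1] (faults so far: 5)
  step 12: ref 4 -> FAULT, evict 1, frames=[3,4] (faults so far: 6)
  step 13: ref 3 -> HIT, frames=[3,4] (faults so far: 6)
  step 14: ref 3 -> HIT, frames=[3,4] (faults so far: 6)
  FIFO total faults: 6
--- LRU ---
  step 0: ref 1 -> FAULT, frames=[1,-] (faults so far: 1)
  step 1: ref 1 -> HIT, frames=[1,-] (faults so far: 1)
  step 2: ref 1 -> HIT, frames=[1,-] (faults so far: 1)
  step 3: ref 3 -> FAULT, frames=[1,3] (faults so far: 2)
  step 4: ref 1 -> HIT, frames=[1,3] (faults so far: 2)
  step 5: ref 3 -> HIT, frames=[1,3] (faults so far: 2)
  step 6: ref 1 -> HIT, frames=[1,3] (faults so far: 2)
  step 7: ref 2 -> FAULT, evict 3, frames=[1,2] (faults so far: 3)
  step 8: ref 2 -> HIT, frames=[1,2] (faults so far: 3)
  step 9: ref 2 -> HIT, frames=[1,2] (faults so far: 3)
  step 10: ref 1 -> HIT, frames=[1,2] (faults so far: 3)
  step 11: ref 3 -> FAULT, evict 2, frames=[1,3] (faults so far: 4)
  step 12: ref 4 -> FAULT, evict 1, frames=[4,3] (faults so far: 5)
  step 13: ref 3 -> HIT, frames=[4,3] (faults so far: 5)
  step 14: ref 3 -> HIT, frames=[4,3] (faults so far: 5)
  LRU total faults: 5
--- Optimal ---
  step 0: ref 1 -> FAULT, frames=[1,-] (faults so far: 1)
  step 1: ref 1 -> HIT, frames=[1,-] (faults so far: 1)
  step 2: ref 1 -> HIT, frames=[1,-] (faults so far: 1)
  step 3: ref 3 -> FAULT, frames=[1,3] (faults so far: 2)
  step 4: ref 1 -> HIT, frames=[1,3] (faults so far: 2)
  step 5: ref 3 -> HIT, frames=[1,3] (faults so far: 2)
  step 6: ref 1 -> HIT, frames=[1,3] (faults so far: 2)
  step 7: ref 2 -> FAULT, evict 3, frames=[1,2] (faults so far: 3)
  step 8: ref 2 -> HIT, frames=[1,2] (faults so far: 3)
  step 9: ref 2 -> HIT, frames=[1,2] (faults so far: 3)
  step 10: ref 1 -> HIT, frames=[1,2] (faults so far: 3)
  step 11: ref 3 -> FAULT, evict 1, frames=[3,2] (faults so far: 4)
  step 12: ref 4 -> FAULT, evict 2, frames=[3,4] (faults so far: 5)
  step 13: ref 3 -> HIT, frames=[3,4] (faults so far: 5)
  step 14: ref 3 -> HIT, frames=[3,4] (faults so far: 5)
  Optimal total faults: 5

Answer: 6 5 5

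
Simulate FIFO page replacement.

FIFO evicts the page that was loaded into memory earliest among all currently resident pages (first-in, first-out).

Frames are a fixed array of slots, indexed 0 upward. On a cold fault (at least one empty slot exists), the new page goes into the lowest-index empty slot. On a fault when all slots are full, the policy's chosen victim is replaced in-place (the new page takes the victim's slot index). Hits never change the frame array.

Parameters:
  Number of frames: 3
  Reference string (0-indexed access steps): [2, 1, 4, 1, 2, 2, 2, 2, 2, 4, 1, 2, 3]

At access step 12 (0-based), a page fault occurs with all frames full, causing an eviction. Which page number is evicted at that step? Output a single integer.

Step 0: ref 2 -> FAULT, frames=[2,-,-]
Step 1: ref 1 -> FAULT, frames=[2,1,-]
Step 2: ref 4 -> FAULT, frames=[2,1,4]
Step 3: ref 1 -> HIT, frames=[2,1,4]
Step 4: ref 2 -> HIT, frames=[2,1,4]
Step 5: ref 2 -> HIT, frames=[2,1,4]
Step 6: ref 2 -> HIT, frames=[2,1,4]
Step 7: ref 2 -> HIT, frames=[2,1,4]
Step 8: ref 2 -> HIT, frames=[2,1,4]
Step 9: ref 4 -> HIT, frames=[2,1,4]
Step 10: ref 1 -> HIT, frames=[2,1,4]
Step 11: ref 2 -> HIT, frames=[2,1,4]
Step 12: ref 3 -> FAULT, evict 2, frames=[3,1,4]
At step 12: evicted page 2

Answer: 2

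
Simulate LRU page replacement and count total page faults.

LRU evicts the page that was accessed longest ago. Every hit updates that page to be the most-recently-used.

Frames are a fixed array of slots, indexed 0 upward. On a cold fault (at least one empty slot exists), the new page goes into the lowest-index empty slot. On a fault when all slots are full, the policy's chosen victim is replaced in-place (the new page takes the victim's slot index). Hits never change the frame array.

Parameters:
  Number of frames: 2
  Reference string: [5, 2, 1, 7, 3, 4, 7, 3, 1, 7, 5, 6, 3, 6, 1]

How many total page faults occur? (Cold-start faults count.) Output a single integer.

Step 0: ref 5 → FAULT, frames=[5,-]
Step 1: ref 2 → FAULT, frames=[5,2]
Step 2: ref 1 → FAULT (evict 5), frames=[1,2]
Step 3: ref 7 → FAULT (evict 2), frames=[1,7]
Step 4: ref 3 → FAULT (evict 1), frames=[3,7]
Step 5: ref 4 → FAULT (evict 7), frames=[3,4]
Step 6: ref 7 → FAULT (evict 3), frames=[7,4]
Step 7: ref 3 → FAULT (evict 4), frames=[7,3]
Step 8: ref 1 → FAULT (evict 7), frames=[1,3]
Step 9: ref 7 → FAULT (evict 3), frames=[1,7]
Step 10: ref 5 → FAULT (evict 1), frames=[5,7]
Step 11: ref 6 → FAULT (evict 7), frames=[5,6]
Step 12: ref 3 → FAULT (evict 5), frames=[3,6]
Step 13: ref 6 → HIT, frames=[3,6]
Step 14: ref 1 → FAULT (evict 3), frames=[1,6]
Total faults: 14

Answer: 14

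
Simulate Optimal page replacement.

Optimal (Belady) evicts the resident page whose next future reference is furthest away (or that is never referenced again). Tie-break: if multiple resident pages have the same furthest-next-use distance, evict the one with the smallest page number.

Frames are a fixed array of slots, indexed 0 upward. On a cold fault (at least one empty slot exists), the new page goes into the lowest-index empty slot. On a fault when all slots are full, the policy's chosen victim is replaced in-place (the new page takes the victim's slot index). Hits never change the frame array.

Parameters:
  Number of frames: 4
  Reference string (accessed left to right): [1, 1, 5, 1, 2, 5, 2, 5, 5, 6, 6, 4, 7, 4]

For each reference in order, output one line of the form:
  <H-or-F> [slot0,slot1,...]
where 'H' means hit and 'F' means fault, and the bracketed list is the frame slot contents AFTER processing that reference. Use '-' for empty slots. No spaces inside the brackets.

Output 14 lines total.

F [1,-,-,-]
H [1,-,-,-]
F [1,5,-,-]
H [1,5,-,-]
F [1,5,2,-]
H [1,5,2,-]
H [1,5,2,-]
H [1,5,2,-]
H [1,5,2,-]
F [1,5,2,6]
H [1,5,2,6]
F [4,5,2,6]
F [4,5,7,6]
H [4,5,7,6]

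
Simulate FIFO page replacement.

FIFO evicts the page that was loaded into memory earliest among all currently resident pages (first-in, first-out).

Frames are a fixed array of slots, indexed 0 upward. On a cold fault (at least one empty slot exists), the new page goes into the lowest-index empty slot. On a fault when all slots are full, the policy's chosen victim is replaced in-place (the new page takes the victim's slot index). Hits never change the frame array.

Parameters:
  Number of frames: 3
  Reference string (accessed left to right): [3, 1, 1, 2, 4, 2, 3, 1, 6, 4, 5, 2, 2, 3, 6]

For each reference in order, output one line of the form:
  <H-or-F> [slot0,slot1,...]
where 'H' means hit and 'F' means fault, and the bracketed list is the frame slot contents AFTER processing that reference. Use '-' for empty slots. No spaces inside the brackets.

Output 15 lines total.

F [3,-,-]
F [3,1,-]
H [3,1,-]
F [3,1,2]
F [4,1,2]
H [4,1,2]
F [4,3,2]
F [4,3,1]
F [6,3,1]
F [6,4,1]
F [6,4,5]
F [2,4,5]
H [2,4,5]
F [2,3,5]
F [2,3,6]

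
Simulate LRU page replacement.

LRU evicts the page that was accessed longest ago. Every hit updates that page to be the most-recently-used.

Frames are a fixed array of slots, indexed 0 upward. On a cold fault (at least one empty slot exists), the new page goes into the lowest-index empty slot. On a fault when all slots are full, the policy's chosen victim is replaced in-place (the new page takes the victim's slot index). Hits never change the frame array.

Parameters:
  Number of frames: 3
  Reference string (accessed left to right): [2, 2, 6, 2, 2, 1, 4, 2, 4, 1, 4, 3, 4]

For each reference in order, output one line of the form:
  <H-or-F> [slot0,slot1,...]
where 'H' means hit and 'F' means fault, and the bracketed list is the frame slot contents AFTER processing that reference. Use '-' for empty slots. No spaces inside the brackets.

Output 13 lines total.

F [2,-,-]
H [2,-,-]
F [2,6,-]
H [2,6,-]
H [2,6,-]
F [2,6,1]
F [2,4,1]
H [2,4,1]
H [2,4,1]
H [2,4,1]
H [2,4,1]
F [3,4,1]
H [3,4,1]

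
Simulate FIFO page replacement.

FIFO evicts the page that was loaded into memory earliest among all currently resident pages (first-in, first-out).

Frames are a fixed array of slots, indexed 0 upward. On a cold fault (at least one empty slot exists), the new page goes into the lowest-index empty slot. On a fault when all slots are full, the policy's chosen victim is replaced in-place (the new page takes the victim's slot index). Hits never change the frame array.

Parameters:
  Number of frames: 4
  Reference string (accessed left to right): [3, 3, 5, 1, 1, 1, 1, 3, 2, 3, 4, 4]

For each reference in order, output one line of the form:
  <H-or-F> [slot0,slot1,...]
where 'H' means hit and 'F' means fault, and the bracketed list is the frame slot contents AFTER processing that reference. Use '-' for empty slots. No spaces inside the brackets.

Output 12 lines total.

F [3,-,-,-]
H [3,-,-,-]
F [3,5,-,-]
F [3,5,1,-]
H [3,5,1,-]
H [3,5,1,-]
H [3,5,1,-]
H [3,5,1,-]
F [3,5,1,2]
H [3,5,1,2]
F [4,5,1,2]
H [4,5,1,2]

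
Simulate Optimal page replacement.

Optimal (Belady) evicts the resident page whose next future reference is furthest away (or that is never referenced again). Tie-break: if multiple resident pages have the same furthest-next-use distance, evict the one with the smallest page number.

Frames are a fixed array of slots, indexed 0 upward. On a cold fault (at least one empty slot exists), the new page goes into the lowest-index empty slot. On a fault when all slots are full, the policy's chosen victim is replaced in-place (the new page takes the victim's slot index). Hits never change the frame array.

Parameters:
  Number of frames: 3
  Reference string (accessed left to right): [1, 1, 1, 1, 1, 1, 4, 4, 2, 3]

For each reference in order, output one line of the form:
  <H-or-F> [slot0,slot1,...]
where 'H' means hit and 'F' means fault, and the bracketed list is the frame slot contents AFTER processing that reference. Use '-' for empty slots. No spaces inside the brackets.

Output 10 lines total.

F [1,-,-]
H [1,-,-]
H [1,-,-]
H [1,-,-]
H [1,-,-]
H [1,-,-]
F [1,4,-]
H [1,4,-]
F [1,4,2]
F [3,4,2]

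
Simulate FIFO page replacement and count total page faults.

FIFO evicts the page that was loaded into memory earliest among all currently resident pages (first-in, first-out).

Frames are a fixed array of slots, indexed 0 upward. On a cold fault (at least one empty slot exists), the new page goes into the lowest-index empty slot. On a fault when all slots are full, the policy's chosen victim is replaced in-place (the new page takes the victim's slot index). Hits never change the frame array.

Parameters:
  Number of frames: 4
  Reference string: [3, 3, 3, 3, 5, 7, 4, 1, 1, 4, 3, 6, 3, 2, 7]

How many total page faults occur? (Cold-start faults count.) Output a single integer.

Step 0: ref 3 → FAULT, frames=[3,-,-,-]
Step 1: ref 3 → HIT, frames=[3,-,-,-]
Step 2: ref 3 → HIT, frames=[3,-,-,-]
Step 3: ref 3 → HIT, frames=[3,-,-,-]
Step 4: ref 5 → FAULT, frames=[3,5,-,-]
Step 5: ref 7 → FAULT, frames=[3,5,7,-]
Step 6: ref 4 → FAULT, frames=[3,5,7,4]
Step 7: ref 1 → FAULT (evict 3), frames=[1,5,7,4]
Step 8: ref 1 → HIT, frames=[1,5,7,4]
Step 9: ref 4 → HIT, frames=[1,5,7,4]
Step 10: ref 3 → FAULT (evict 5), frames=[1,3,7,4]
Step 11: ref 6 → FAULT (evict 7), frames=[1,3,6,4]
Step 12: ref 3 → HIT, frames=[1,3,6,4]
Step 13: ref 2 → FAULT (evict 4), frames=[1,3,6,2]
Step 14: ref 7 → FAULT (evict 1), frames=[7,3,6,2]
Total faults: 9

Answer: 9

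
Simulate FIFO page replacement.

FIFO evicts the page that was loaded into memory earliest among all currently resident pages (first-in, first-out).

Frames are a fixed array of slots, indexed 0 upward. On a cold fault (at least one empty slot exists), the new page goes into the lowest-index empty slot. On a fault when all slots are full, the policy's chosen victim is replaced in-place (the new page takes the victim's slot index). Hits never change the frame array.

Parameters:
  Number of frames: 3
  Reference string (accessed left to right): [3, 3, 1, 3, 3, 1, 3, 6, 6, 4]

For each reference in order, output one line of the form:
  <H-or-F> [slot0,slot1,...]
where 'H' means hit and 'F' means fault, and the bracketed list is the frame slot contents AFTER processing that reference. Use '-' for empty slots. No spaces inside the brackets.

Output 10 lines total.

F [3,-,-]
H [3,-,-]
F [3,1,-]
H [3,1,-]
H [3,1,-]
H [3,1,-]
H [3,1,-]
F [3,1,6]
H [3,1,6]
F [4,1,6]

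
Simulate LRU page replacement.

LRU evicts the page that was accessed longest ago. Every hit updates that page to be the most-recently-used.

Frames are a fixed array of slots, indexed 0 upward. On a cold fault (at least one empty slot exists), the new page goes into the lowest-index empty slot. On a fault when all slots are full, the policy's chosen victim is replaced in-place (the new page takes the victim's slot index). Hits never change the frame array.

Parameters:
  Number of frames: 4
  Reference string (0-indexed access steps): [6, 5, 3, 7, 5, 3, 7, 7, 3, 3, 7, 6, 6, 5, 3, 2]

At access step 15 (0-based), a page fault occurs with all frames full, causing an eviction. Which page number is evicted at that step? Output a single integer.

Step 0: ref 6 -> FAULT, frames=[6,-,-,-]
Step 1: ref 5 -> FAULT, frames=[6,5,-,-]
Step 2: ref 3 -> FAULT, frames=[6,5,3,-]
Step 3: ref 7 -> FAULT, frames=[6,5,3,7]
Step 4: ref 5 -> HIT, frames=[6,5,3,7]
Step 5: ref 3 -> HIT, frames=[6,5,3,7]
Step 6: ref 7 -> HIT, frames=[6,5,3,7]
Step 7: ref 7 -> HIT, frames=[6,5,3,7]
Step 8: ref 3 -> HIT, frames=[6,5,3,7]
Step 9: ref 3 -> HIT, frames=[6,5,3,7]
Step 10: ref 7 -> HIT, frames=[6,5,3,7]
Step 11: ref 6 -> HIT, frames=[6,5,3,7]
Step 12: ref 6 -> HIT, frames=[6,5,3,7]
Step 13: ref 5 -> HIT, frames=[6,5,3,7]
Step 14: ref 3 -> HIT, frames=[6,5,3,7]
Step 15: ref 2 -> FAULT, evict 7, frames=[6,5,3,2]
At step 15: evicted page 7

Answer: 7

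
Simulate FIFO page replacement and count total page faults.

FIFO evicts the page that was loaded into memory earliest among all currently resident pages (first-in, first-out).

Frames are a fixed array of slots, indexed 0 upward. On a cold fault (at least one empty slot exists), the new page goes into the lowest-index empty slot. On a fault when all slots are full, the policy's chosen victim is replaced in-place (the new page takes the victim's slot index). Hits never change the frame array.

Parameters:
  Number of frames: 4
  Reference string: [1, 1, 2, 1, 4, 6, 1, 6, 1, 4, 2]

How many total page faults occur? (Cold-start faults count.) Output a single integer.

Step 0: ref 1 → FAULT, frames=[1,-,-,-]
Step 1: ref 1 → HIT, frames=[1,-,-,-]
Step 2: ref 2 → FAULT, frames=[1,2,-,-]
Step 3: ref 1 → HIT, frames=[1,2,-,-]
Step 4: ref 4 → FAULT, frames=[1,2,4,-]
Step 5: ref 6 → FAULT, frames=[1,2,4,6]
Step 6: ref 1 → HIT, frames=[1,2,4,6]
Step 7: ref 6 → HIT, frames=[1,2,4,6]
Step 8: ref 1 → HIT, frames=[1,2,4,6]
Step 9: ref 4 → HIT, frames=[1,2,4,6]
Step 10: ref 2 → HIT, frames=[1,2,4,6]
Total faults: 4

Answer: 4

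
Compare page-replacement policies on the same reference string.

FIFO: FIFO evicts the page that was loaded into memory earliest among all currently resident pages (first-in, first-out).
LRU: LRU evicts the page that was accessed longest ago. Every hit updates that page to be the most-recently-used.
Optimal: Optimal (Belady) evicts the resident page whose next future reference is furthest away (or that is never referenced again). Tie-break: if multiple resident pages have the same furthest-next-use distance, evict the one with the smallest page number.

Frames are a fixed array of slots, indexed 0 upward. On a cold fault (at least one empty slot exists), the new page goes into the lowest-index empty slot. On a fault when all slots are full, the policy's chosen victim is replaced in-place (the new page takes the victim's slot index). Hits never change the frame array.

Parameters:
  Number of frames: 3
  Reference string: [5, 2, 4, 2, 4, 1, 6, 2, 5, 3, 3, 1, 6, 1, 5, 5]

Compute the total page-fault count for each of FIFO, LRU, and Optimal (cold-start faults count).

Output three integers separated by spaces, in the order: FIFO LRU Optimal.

Answer: 11 11 7

Derivation:
--- FIFO ---
  step 0: ref 5 -> FAULT, frames=[5,-,-] (faults so far: 1)
  step 1: ref 2 -> FAULT, frames=[5,2,-] (faults so far: 2)
  step 2: ref 4 -> FAULT, frames=[5,2,4] (faults so far: 3)
  step 3: ref 2 -> HIT, frames=[5,2,4] (faults so far: 3)
  step 4: ref 4 -> HIT, frames=[5,2,4] (faults so far: 3)
  step 5: ref 1 -> FAULT, evict 5, frames=[1,2,4] (faults so far: 4)
  step 6: ref 6 -> FAULT, evict 2, frames=[1,6,4] (faults so far: 5)
  step 7: ref 2 -> FAULT, evict 4, frames=[1,6,2] (faults so far: 6)
  step 8: ref 5 -> FAULT, evict 1, frames=[5,6,2] (faults so far: 7)
  step 9: ref 3 -> FAULT, evict 6, frames=[5,3,2] (faults so far: 8)
  step 10: ref 3 -> HIT, frames=[5,3,2] (faults so far: 8)
  step 11: ref 1 -> FAULT, evict 2, frames=[5,3,1] (faults so far: 9)
  step 12: ref 6 -> FAULT, evict 5, frames=[6,3,1] (faults so far: 10)
  step 13: ref 1 -> HIT, frames=[6,3,1] (faults so far: 10)
  step 14: ref 5 -> FAULT, evict 3, frames=[6,5,1] (faults so far: 11)
  step 15: ref 5 -> HIT, frames=[6,5,1] (faults so far: 11)
  FIFO total faults: 11
--- LRU ---
  step 0: ref 5 -> FAULT, frames=[5,-,-] (faults so far: 1)
  step 1: ref 2 -> FAULT, frames=[5,2,-] (faults so far: 2)
  step 2: ref 4 -> FAULT, frames=[5,2,4] (faults so far: 3)
  step 3: ref 2 -> HIT, frames=[5,2,4] (faults so far: 3)
  step 4: ref 4 -> HIT, frames=[5,2,4] (faults so far: 3)
  step 5: ref 1 -> FAULT, evict 5, frames=[1,2,4] (faults so far: 4)
  step 6: ref 6 -> FAULT, evict 2, frames=[1,6,4] (faults so far: 5)
  step 7: ref 2 -> FAULT, evict 4, frames=[1,6,2] (faults so far: 6)
  step 8: ref 5 -> FAULT, evict 1, frames=[5,6,2] (faults so far: 7)
  step 9: ref 3 -> FAULT, evict 6, frames=[5,3,2] (faults so far: 8)
  step 10: ref 3 -> HIT, frames=[5,3,2] (faults so far: 8)
  step 11: ref 1 -> FAULT, evict 2, frames=[5,3,1] (faults so far: 9)
  step 12: ref 6 -> FAULT, evict 5, frames=[6,3,1] (faults so far: 10)
  step 13: ref 1 -> HIT, frames=[6,3,1] (faults so far: 10)
  step 14: ref 5 -> FAULT, evict 3, frames=[6,5,1] (faults so far: 11)
  step 15: ref 5 -> HIT, frames=[6,5,1] (faults so far: 11)
  LRU total faults: 11
--- Optimal ---
  step 0: ref 5 -> FAULT, frames=[5,-,-] (faults so far: 1)
  step 1: ref 2 -> FAULT, frames=[5,2,-] (faults so far: 2)
  step 2: ref 4 -> FAULT, frames=[5,2,4] (faults so far: 3)
  step 3: ref 2 -> HIT, frames=[5,2,4] (faults so far: 3)
  step 4: ref 4 -> HIT, frames=[5,2,4] (faults so far: 3)
  step 5: ref 1 -> FAULT, evict 4, frames=[5,2,1] (faults so far: 4)
  step 6: ref 6 -> FAULT, evict 1, frames=[5,2,6] (faults so far: 5)
  step 7: ref 2 -> HIT, frames=[5,2,6] (faults so far: 5)
  step 8: ref 5 -> HIT, frames=[5,2,6] (faults so far: 5)
  step 9: ref 3 -> FAULT, evict 2, frames=[5,3,6] (faults so far: 6)
  step 10: ref 3 -> HIT, frames=[5,3,6] (faults so far: 6)
  step 11: ref 1 -> FAULT, evict 3, frames=[5,1,6] (faults so far: 7)
  step 12: ref 6 -> HIT, frames=[5,1,6] (faults so far: 7)
  step 13: ref 1 -> HIT, frames=[5,1,6] (faults so far: 7)
  step 14: ref 5 -> HIT, frames=[5,1,6] (faults so far: 7)
  step 15: ref 5 -> HIT, frames=[5,1,6] (faults so far: 7)
  Optimal total faults: 7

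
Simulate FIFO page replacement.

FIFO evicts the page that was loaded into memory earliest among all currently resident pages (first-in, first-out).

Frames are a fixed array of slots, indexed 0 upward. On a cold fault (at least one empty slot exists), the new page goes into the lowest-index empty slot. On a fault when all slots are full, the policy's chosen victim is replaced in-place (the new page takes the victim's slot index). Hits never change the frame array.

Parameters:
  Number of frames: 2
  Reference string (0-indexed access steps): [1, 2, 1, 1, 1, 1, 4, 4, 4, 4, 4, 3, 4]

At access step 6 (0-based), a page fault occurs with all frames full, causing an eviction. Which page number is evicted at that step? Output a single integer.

Step 0: ref 1 -> FAULT, frames=[1,-]
Step 1: ref 2 -> FAULT, frames=[1,2]
Step 2: ref 1 -> HIT, frames=[1,2]
Step 3: ref 1 -> HIT, frames=[1,2]
Step 4: ref 1 -> HIT, frames=[1,2]
Step 5: ref 1 -> HIT, frames=[1,2]
Step 6: ref 4 -> FAULT, evict 1, frames=[4,2]
At step 6: evicted page 1

Answer: 1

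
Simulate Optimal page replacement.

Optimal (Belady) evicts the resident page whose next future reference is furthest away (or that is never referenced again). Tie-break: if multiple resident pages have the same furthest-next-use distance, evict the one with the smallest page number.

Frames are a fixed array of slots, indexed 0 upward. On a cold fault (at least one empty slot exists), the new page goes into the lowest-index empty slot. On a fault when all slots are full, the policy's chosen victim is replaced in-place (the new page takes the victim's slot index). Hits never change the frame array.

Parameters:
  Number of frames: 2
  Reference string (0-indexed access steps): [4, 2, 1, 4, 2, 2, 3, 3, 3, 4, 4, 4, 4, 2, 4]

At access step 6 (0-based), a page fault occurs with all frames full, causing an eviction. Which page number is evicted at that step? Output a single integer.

Step 0: ref 4 -> FAULT, frames=[4,-]
Step 1: ref 2 -> FAULT, frames=[4,2]
Step 2: ref 1 -> FAULT, evict 2, frames=[4,1]
Step 3: ref 4 -> HIT, frames=[4,1]
Step 4: ref 2 -> FAULT, evict 1, frames=[4,2]
Step 5: ref 2 -> HIT, frames=[4,2]
Step 6: ref 3 -> FAULT, evict 2, frames=[4,3]
At step 6: evicted page 2

Answer: 2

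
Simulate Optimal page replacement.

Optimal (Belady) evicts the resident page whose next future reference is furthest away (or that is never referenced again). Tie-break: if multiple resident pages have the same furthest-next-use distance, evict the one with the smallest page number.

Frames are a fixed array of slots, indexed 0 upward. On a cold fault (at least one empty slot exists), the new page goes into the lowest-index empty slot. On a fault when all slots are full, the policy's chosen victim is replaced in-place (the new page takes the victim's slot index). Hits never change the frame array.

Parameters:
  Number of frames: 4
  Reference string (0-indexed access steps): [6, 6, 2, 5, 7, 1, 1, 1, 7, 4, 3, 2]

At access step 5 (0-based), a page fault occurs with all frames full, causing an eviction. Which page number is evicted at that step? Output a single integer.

Step 0: ref 6 -> FAULT, frames=[6,-,-,-]
Step 1: ref 6 -> HIT, frames=[6,-,-,-]
Step 2: ref 2 -> FAULT, frames=[6,2,-,-]
Step 3: ref 5 -> FAULT, frames=[6,2,5,-]
Step 4: ref 7 -> FAULT, frames=[6,2,5,7]
Step 5: ref 1 -> FAULT, evict 5, frames=[6,2,1,7]
At step 5: evicted page 5

Answer: 5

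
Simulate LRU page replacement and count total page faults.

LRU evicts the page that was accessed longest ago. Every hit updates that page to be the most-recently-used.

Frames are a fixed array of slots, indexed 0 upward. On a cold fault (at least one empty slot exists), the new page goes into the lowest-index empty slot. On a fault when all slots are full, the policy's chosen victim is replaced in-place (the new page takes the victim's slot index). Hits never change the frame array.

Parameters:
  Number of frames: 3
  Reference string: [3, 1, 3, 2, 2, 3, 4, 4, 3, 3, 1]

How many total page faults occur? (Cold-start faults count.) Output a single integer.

Step 0: ref 3 → FAULT, frames=[3,-,-]
Step 1: ref 1 → FAULT, frames=[3,1,-]
Step 2: ref 3 → HIT, frames=[3,1,-]
Step 3: ref 2 → FAULT, frames=[3,1,2]
Step 4: ref 2 → HIT, frames=[3,1,2]
Step 5: ref 3 → HIT, frames=[3,1,2]
Step 6: ref 4 → FAULT (evict 1), frames=[3,4,2]
Step 7: ref 4 → HIT, frames=[3,4,2]
Step 8: ref 3 → HIT, frames=[3,4,2]
Step 9: ref 3 → HIT, frames=[3,4,2]
Step 10: ref 1 → FAULT (evict 2), frames=[3,4,1]
Total faults: 5

Answer: 5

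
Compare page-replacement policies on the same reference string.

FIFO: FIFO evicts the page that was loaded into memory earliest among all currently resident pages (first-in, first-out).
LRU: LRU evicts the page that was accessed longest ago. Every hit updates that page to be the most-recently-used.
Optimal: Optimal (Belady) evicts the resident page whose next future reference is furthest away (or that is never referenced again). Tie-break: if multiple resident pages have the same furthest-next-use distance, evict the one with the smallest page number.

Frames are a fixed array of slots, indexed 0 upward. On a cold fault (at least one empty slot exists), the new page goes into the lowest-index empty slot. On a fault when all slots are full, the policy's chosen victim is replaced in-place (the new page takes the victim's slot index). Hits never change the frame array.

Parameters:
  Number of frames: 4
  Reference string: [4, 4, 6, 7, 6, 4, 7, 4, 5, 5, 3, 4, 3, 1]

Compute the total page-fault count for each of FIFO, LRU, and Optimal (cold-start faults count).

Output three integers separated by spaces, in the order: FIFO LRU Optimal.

--- FIFO ---
  step 0: ref 4 -> FAULT, frames=[4,-,-,-] (faults so far: 1)
  step 1: ref 4 -> HIT, frames=[4,-,-,-] (faults so far: 1)
  step 2: ref 6 -> FAULT, frames=[4,6,-,-] (faults so far: 2)
  step 3: ref 7 -> FAULT, frames=[4,6,7,-] (faults so far: 3)
  step 4: ref 6 -> HIT, frames=[4,6,7,-] (faults so far: 3)
  step 5: ref 4 -> HIT, frames=[4,6,7,-] (faults so far: 3)
  step 6: ref 7 -> HIT, frames=[4,6,7,-] (faults so far: 3)
  step 7: ref 4 -> HIT, frames=[4,6,7,-] (faults so far: 3)
  step 8: ref 5 -> FAULT, frames=[4,6,7,5] (faults so far: 4)
  step 9: ref 5 -> HIT, frames=[4,6,7,5] (faults so far: 4)
  step 10: ref 3 -> FAULT, evict 4, frames=[3,6,7,5] (faults so far: 5)
  step 11: ref 4 -> FAULT, evict 6, frames=[3,4,7,5] (faults so far: 6)
  step 12: ref 3 -> HIT, frames=[3,4,7,5] (faults so far: 6)
  step 13: ref 1 -> FAULT, evict 7, frames=[3,4,1,5] (faults so far: 7)
  FIFO total faults: 7
--- LRU ---
  step 0: ref 4 -> FAULT, frames=[4,-,-,-] (faults so far: 1)
  step 1: ref 4 -> HIT, frames=[4,-,-,-] (faults so far: 1)
  step 2: ref 6 -> FAULT, frames=[4,6,-,-] (faults so far: 2)
  step 3: ref 7 -> FAULT, frames=[4,6,7,-] (faults so far: 3)
  step 4: ref 6 -> HIT, frames=[4,6,7,-] (faults so far: 3)
  step 5: ref 4 -> HIT, frames=[4,6,7,-] (faults so far: 3)
  step 6: ref 7 -> HIT, frames=[4,6,7,-] (faults so far: 3)
  step 7: ref 4 -> HIT, frames=[4,6,7,-] (faults so far: 3)
  step 8: ref 5 -> FAULT, frames=[4,6,7,5] (faults so far: 4)
  step 9: ref 5 -> HIT, frames=[4,6,7,5] (faults so far: 4)
  step 10: ref 3 -> FAULT, evict 6, frames=[4,3,7,5] (faults so far: 5)
  step 11: ref 4 -> HIT, frames=[4,3,7,5] (faults so far: 5)
  step 12: ref 3 -> HIT, frames=[4,3,7,5] (faults so far: 5)
  step 13: ref 1 -> FAULT, evict 7, frames=[4,3,1,5] (faults so far: 6)
  LRU total faults: 6
--- Optimal ---
  step 0: ref 4 -> FAULT, frames=[4,-,-,-] (faults so far: 1)
  step 1: ref 4 -> HIT, frames=[4,-,-,-] (faults so far: 1)
  step 2: ref 6 -> FAULT, frames=[4,6,-,-] (faults so far: 2)
  step 3: ref 7 -> FAULT, frames=[4,6,7,-] (faults so far: 3)
  step 4: ref 6 -> HIT, frames=[4,6,7,-] (faults so far: 3)
  step 5: ref 4 -> HIT, frames=[4,6,7,-] (faults so far: 3)
  step 6: ref 7 -> HIT, frames=[4,6,7,-] (faults so far: 3)
  step 7: ref 4 -> HIT, frames=[4,6,7,-] (faults so far: 3)
  step 8: ref 5 -> FAULT, frames=[4,6,7,5] (faults so far: 4)
  step 9: ref 5 -> HIT, frames=[4,6,7,5] (faults so far: 4)
  step 10: ref 3 -> FAULT, evict 5, frames=[4,6,7,3] (faults so far: 5)
  step 11: ref 4 -> HIT, frames=[4,6,7,3] (faults so far: 5)
  step 12: ref 3 -> HIT, frames=[4,6,7,3] (faults so far: 5)
  step 13: ref 1 -> FAULT, evict 3, frames=[4,6,7,1] (faults so far: 6)
  Optimal total faults: 6

Answer: 7 6 6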